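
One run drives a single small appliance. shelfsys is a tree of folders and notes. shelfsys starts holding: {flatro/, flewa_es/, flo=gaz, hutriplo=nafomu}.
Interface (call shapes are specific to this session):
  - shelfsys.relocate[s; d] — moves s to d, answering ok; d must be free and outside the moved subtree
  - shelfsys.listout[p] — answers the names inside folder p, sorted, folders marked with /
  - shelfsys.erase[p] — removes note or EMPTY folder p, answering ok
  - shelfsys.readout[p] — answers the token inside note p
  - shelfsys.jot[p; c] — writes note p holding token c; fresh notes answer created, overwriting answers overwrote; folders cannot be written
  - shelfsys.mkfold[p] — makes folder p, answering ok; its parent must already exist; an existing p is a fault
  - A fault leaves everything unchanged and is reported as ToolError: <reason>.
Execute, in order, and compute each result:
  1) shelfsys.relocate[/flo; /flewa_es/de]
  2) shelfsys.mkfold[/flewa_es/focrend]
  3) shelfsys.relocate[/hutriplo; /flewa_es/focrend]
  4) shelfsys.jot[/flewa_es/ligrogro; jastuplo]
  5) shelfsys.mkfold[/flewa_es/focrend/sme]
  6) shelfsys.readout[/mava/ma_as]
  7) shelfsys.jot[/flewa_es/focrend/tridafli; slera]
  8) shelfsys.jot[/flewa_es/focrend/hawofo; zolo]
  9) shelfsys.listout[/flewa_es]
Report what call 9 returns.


I run shelfsys.relocate passing s='/flo', d='/flewa_es/de', which returns ok.
Invoking shelfsys.mkfold passing p='/flewa_es/focrend', → ok.
I run shelfsys.relocate passing s='/hutriplo', d='/flewa_es/focrend', yielding ToolError: exists.
Invoking shelfsys.jot passing p='/flewa_es/ligrogro', c='jastuplo', → created.
I use shelfsys.mkfold passing p='/flewa_es/focrend/sme', → ok.
Next I call shelfsys.readout passing p='/mava/ma_as', and observe ToolError: not found.
Invoking shelfsys.jot passing p='/flewa_es/focrend/tridafli', c='slera', which returns created.
I call shelfsys.jot passing p='/flewa_es/focrend/hawofo', c='zolo', yielding created.
I use shelfsys.listout passing p='/flewa_es', yielding [de, focrend/, ligrogro].

Answer: [de, focrend/, ligrogro]


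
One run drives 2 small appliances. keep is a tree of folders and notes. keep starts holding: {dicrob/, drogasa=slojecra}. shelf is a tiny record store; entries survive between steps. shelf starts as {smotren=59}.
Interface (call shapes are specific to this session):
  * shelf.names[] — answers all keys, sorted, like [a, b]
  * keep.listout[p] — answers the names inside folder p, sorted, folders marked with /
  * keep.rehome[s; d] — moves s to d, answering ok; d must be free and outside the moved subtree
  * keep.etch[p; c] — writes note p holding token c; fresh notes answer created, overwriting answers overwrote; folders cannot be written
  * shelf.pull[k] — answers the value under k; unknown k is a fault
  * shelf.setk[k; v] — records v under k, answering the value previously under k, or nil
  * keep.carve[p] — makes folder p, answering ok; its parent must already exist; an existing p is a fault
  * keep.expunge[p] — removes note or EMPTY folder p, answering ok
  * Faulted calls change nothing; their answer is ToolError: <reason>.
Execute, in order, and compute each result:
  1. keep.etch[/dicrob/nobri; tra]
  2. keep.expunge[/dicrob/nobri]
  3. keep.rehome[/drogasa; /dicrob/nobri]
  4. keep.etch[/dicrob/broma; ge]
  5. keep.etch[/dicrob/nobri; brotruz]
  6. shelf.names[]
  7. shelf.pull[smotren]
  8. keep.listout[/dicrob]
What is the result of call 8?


Answer: [broma, nobri]

Derivation:
;; keep.etch(p=/dicrob/nobri, c=tra) ~> created
;; keep.expunge(p=/dicrob/nobri) ~> ok
;; keep.rehome(s=/drogasa, d=/dicrob/nobri) ~> ok
;; keep.etch(p=/dicrob/broma, c=ge) ~> created
;; keep.etch(p=/dicrob/nobri, c=brotruz) ~> overwrote
;; shelf.names() ~> [smotren]
;; shelf.pull(k=smotren) ~> 59
;; keep.listout(p=/dicrob) ~> [broma, nobri]


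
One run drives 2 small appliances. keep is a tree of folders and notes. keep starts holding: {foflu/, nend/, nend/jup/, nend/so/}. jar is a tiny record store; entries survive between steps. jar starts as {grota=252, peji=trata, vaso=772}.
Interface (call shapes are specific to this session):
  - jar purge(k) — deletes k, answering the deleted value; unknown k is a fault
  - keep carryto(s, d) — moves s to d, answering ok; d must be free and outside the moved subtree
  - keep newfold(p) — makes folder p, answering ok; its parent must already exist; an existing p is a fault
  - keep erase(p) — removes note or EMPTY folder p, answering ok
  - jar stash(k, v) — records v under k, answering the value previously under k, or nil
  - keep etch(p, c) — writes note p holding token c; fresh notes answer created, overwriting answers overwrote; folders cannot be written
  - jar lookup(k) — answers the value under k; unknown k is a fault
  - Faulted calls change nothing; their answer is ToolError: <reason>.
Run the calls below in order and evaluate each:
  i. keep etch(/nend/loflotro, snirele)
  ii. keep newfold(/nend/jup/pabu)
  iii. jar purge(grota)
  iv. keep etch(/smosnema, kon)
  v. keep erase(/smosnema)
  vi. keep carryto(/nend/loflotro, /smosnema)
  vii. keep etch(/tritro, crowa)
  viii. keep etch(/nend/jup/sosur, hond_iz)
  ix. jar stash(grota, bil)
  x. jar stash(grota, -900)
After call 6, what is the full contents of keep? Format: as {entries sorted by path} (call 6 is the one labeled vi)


Answer: {foflu/, nend/, nend/jup/, nend/jup/pabu/, nend/so/, smosnema=snirele}

Derivation:
Then keep etch using p: /nend/loflotro, c: snirele, → created.
I use keep newfold using p: /nend/jup/pabu, and get ok.
Then jar purge using k: grota, and see 252.
I try keep etch using p: /smosnema, c: kon, and get created.
Next I call keep erase using p: /smosnema, — result: ok.
Invoking keep carryto using s: /nend/loflotro, d: /smosnema, giving ok.
I call keep etch using p: /tritro, c: crowa, and get created.
Now I run keep etch using p: /nend/jup/sosur, c: hond_iz: created.
Then jar stash using k: grota, v: bil, and observe nil.
Next I call jar stash using k: grota, v: -900, → bil.


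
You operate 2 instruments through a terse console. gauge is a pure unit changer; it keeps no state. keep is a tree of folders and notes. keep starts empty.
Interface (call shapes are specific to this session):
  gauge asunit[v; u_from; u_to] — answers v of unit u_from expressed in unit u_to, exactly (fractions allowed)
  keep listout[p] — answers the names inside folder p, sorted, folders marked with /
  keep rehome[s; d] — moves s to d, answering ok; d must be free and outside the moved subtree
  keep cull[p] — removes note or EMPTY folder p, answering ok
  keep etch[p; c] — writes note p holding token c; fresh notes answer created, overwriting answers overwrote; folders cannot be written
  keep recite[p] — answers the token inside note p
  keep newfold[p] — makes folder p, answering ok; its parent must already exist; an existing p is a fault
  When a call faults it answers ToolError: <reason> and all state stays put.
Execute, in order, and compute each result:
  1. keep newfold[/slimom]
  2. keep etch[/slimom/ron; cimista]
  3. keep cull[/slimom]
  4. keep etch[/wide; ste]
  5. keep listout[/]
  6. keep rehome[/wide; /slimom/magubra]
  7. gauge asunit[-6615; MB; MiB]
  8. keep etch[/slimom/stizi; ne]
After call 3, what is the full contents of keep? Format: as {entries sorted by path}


Answer: {slimom/, slimom/ron=cimista}

Derivation:
→ keep newfold(/slimom)
← ok
→ keep etch(/slimom/ron, cimista)
← created
→ keep cull(/slimom)
← ToolError: not empty
→ keep etch(/wide, ste)
← created
→ keep listout(/)
← [slimom/, wide]
→ keep rehome(/wide, /slimom/magubra)
← ok
→ gauge asunit(-6615, MB, MiB)
← -103359375/16384
→ keep etch(/slimom/stizi, ne)
← created


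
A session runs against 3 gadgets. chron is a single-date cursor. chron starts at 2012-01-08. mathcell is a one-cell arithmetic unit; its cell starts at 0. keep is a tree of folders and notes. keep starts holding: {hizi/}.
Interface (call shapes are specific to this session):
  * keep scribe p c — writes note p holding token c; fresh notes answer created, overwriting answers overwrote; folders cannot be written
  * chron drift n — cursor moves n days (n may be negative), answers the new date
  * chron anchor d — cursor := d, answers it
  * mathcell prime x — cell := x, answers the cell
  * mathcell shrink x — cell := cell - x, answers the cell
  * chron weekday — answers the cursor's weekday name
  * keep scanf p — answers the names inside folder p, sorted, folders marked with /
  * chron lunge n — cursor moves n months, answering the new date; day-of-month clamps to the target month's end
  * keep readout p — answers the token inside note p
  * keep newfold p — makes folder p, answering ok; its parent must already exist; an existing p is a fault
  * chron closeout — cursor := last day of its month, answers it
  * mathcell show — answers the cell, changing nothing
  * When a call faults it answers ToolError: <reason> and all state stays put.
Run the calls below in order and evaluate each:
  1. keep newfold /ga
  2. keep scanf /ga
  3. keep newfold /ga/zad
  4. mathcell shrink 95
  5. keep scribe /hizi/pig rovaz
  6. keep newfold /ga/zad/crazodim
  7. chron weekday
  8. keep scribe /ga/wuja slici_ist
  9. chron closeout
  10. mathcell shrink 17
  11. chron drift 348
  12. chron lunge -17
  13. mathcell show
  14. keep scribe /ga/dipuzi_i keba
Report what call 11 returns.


! 1. keep newfold(p='/ga') => ok
! 2. keep scanf(p='/ga') => []
! 3. keep newfold(p='/ga/zad') => ok
! 4. mathcell shrink(x='95') => -95
! 5. keep scribe(p='/hizi/pig', c='rovaz') => created
! 6. keep newfold(p='/ga/zad/crazodim') => ok
! 7. chron weekday() => Sunday
! 8. keep scribe(p='/ga/wuja', c='slici_ist') => created
! 9. chron closeout() => 2012-01-31
! 10. mathcell shrink(x='17') => -112
! 11. chron drift(n='348') => 2013-01-13
! 12. chron lunge(n='-17') => 2011-08-13
! 13. mathcell show() => -112
! 14. keep scribe(p='/ga/dipuzi_i', c='keba') => created

Answer: 2013-01-13


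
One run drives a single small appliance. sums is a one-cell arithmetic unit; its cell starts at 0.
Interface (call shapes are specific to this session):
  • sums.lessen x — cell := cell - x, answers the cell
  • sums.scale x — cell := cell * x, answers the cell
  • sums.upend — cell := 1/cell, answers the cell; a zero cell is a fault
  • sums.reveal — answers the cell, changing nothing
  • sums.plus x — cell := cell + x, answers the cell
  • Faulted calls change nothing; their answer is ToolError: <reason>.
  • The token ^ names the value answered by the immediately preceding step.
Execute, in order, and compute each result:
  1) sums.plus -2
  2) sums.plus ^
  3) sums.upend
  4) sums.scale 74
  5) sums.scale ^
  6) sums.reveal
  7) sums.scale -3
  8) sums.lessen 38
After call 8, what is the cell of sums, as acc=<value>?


Answer: acc=-4259/4

Derivation:
! plus(x='-2') ~> -2
! plus(x='^') ~> -4
! upend() ~> -1/4
! scale(x='74') ~> -37/2
! scale(x='^') ~> 1369/4
! reveal() ~> 1369/4
! scale(x='-3') ~> -4107/4
! lessen(x='38') ~> -4259/4


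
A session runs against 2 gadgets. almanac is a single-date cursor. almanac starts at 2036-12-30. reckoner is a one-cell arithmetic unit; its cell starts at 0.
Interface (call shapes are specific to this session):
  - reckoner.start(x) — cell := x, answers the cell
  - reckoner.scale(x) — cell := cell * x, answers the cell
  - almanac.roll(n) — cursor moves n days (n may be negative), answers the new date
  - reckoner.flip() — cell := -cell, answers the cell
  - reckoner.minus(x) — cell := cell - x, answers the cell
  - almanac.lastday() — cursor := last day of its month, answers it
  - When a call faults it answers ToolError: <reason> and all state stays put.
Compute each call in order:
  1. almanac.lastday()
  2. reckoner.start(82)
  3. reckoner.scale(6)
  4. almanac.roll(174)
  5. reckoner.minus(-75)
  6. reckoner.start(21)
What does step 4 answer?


Answer: 2037-06-23

Derivation:
Do: lastday[]
See: 2036-12-31
Do: start[x='82']
See: 82
Do: scale[x='6']
See: 492
Do: roll[n='174']
See: 2037-06-23
Do: minus[x='-75']
See: 567
Do: start[x='21']
See: 21


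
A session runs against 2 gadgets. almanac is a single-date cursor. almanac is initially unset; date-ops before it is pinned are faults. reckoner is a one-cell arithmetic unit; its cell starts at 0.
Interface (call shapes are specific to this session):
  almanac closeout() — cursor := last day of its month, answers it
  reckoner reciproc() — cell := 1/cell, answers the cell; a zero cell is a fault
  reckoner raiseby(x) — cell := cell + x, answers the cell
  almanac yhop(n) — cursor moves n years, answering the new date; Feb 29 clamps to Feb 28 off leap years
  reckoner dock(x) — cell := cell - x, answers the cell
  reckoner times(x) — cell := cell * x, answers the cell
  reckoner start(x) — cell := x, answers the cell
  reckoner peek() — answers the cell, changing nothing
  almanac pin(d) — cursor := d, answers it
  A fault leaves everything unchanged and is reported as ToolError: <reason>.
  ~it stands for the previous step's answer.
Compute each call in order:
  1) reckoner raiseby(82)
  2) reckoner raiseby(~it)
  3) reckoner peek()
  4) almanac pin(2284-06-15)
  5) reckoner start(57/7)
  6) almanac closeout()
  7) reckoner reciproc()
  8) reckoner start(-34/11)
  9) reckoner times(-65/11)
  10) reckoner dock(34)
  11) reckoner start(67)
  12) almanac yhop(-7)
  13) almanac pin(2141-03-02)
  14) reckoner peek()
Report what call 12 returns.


Answer: 2277-06-30

Derivation:
Act: reckoner raiseby[82]
Obs: 82
Act: reckoner raiseby[~it]
Obs: 164
Act: reckoner peek[]
Obs: 164
Act: almanac pin[2284-06-15]
Obs: 2284-06-15
Act: reckoner start[57/7]
Obs: 57/7
Act: almanac closeout[]
Obs: 2284-06-30
Act: reckoner reciproc[]
Obs: 7/57
Act: reckoner start[-34/11]
Obs: -34/11
Act: reckoner times[-65/11]
Obs: 2210/121
Act: reckoner dock[34]
Obs: -1904/121
Act: reckoner start[67]
Obs: 67
Act: almanac yhop[-7]
Obs: 2277-06-30
Act: almanac pin[2141-03-02]
Obs: 2141-03-02
Act: reckoner peek[]
Obs: 67


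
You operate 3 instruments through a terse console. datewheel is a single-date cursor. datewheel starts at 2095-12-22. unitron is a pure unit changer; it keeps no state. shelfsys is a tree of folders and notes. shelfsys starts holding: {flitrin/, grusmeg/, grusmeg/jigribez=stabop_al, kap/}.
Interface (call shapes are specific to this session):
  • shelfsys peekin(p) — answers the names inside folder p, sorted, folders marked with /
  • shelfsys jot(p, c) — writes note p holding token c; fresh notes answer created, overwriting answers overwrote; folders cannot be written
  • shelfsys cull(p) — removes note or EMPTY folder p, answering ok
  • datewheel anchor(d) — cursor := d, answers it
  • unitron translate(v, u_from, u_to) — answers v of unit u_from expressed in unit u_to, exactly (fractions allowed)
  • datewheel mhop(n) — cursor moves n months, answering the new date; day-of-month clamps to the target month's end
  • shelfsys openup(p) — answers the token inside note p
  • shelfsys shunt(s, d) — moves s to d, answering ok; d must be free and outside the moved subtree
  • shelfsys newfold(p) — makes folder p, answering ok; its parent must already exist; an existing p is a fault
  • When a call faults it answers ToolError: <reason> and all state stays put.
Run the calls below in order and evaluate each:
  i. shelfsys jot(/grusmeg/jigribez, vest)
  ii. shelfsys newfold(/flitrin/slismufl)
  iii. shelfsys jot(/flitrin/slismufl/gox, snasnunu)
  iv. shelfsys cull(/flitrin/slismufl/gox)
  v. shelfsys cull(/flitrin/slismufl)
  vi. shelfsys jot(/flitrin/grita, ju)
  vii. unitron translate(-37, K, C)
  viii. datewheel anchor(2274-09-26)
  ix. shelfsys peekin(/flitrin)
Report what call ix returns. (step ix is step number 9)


Invoking shelfsys jot using p→/grusmeg/jigribez, c→vest, yielding overwrote.
Next I call shelfsys newfold using p→/flitrin/slismufl, yielding ok.
I call shelfsys jot using p→/flitrin/slismufl/gox, c→snasnunu, → created.
I run shelfsys cull using p→/flitrin/slismufl/gox, and get ok.
Then shelfsys cull using p→/flitrin/slismufl, giving ok.
I call shelfsys jot using p→/flitrin/grita, c→ju, — result: created.
Then unitron translate using v→-37, u_from→K, u_to→C, which returns -6203/20.
I use datewheel anchor using d→2274-09-26, which returns 2274-09-26.
Invoking shelfsys peekin using p→/flitrin, and get [grita].

Answer: [grita]


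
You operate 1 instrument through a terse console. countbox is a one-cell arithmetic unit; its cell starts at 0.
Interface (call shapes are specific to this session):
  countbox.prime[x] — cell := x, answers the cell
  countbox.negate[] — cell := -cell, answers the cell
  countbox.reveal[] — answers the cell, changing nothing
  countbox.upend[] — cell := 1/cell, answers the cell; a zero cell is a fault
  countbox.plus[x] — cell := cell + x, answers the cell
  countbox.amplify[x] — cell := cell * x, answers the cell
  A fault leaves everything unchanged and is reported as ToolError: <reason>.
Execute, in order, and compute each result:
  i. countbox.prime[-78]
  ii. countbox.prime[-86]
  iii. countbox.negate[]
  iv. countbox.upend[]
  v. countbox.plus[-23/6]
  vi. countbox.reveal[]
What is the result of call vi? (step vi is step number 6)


I try prime using x='-78', giving -78.
Next I call prime using x='-86', yielding -86.
I use negate, and observe 86.
I use upend, and see 1/86.
Next I call plus using x='-23/6', — result: -493/129.
I use reveal(), — result: -493/129.

Answer: -493/129


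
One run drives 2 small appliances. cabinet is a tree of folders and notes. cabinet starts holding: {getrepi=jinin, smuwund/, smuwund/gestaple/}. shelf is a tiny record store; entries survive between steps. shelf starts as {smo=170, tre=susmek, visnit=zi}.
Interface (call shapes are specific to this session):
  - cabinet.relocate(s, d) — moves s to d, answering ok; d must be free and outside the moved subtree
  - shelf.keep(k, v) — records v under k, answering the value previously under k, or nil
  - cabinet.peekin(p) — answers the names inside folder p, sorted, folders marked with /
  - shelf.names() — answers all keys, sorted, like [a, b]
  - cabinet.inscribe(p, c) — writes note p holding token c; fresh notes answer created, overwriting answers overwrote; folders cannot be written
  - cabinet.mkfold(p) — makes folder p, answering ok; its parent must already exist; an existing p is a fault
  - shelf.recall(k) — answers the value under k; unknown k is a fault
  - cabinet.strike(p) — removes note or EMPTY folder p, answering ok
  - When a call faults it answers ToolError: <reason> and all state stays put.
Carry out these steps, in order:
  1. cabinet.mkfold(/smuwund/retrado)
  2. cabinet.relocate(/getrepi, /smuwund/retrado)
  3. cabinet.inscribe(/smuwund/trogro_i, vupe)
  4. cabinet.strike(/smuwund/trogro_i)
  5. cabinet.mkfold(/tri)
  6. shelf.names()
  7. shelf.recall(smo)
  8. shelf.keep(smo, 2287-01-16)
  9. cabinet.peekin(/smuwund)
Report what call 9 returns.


-> mkfold(/smuwund/retrado)
<- ok
-> relocate(/getrepi, /smuwund/retrado)
<- ToolError: exists
-> inscribe(/smuwund/trogro_i, vupe)
<- created
-> strike(/smuwund/trogro_i)
<- ok
-> mkfold(/tri)
<- ok
-> names()
<- [smo, tre, visnit]
-> recall(smo)
<- 170
-> keep(smo, 2287-01-16)
<- 170
-> peekin(/smuwund)
<- [gestaple/, retrado/]

Answer: [gestaple/, retrado/]


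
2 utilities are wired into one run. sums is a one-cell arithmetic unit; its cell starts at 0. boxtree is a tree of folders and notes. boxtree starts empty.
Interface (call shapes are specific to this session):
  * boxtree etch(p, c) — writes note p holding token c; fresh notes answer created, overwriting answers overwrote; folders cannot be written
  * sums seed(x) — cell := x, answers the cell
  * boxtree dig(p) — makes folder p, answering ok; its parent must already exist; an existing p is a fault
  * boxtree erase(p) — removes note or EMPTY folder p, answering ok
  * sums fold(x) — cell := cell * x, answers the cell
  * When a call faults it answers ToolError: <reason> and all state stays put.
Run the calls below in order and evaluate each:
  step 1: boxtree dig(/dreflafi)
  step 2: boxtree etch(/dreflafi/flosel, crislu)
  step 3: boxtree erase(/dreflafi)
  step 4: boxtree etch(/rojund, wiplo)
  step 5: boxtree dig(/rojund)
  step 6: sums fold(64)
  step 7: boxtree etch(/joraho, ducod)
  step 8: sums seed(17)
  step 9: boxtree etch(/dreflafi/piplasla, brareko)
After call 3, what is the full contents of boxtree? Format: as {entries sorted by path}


Answer: {dreflafi/, dreflafi/flosel=crislu}

Derivation:
Invoking boxtree dig passing p=/dreflafi, → ok.
I try boxtree etch passing p=/dreflafi/flosel, c=crislu, — result: created.
I invoke boxtree erase passing p=/dreflafi, and observe ToolError: not empty.
Next I call boxtree etch passing p=/rojund, c=wiplo, and get created.
Invoking boxtree dig passing p=/rojund, — result: ToolError: exists.
I try sums fold passing x=64, and see 0.
Next I call boxtree etch passing p=/joraho, c=ducod, giving created.
Calling sums seed passing x=17, — result: 17.
Calling boxtree etch passing p=/dreflafi/piplasla, c=brareko, which returns created.


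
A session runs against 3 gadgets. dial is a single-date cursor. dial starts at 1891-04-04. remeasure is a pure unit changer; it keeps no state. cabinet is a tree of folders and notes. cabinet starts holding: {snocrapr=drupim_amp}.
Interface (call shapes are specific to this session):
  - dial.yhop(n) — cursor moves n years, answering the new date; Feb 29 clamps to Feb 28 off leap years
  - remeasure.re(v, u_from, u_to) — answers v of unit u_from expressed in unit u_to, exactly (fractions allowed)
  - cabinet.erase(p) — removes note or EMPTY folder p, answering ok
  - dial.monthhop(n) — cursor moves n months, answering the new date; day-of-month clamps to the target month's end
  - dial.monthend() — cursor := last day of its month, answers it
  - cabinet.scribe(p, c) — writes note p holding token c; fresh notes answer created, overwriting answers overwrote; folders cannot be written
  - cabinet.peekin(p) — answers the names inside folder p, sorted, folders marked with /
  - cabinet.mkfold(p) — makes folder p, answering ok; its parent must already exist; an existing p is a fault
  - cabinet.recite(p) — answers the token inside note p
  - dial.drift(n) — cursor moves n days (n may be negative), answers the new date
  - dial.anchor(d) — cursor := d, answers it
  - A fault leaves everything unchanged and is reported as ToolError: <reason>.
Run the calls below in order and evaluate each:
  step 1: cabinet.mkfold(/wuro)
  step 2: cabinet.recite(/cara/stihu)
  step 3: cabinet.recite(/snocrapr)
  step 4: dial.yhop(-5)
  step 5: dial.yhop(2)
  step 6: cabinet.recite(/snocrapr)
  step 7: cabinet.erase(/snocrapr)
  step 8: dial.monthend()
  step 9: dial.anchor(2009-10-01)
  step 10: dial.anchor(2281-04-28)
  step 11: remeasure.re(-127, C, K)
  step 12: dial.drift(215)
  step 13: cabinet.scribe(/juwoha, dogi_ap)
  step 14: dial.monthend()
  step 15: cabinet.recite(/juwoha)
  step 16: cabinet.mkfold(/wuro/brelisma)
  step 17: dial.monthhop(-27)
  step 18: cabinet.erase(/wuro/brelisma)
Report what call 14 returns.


Answer: 2281-11-30

Derivation:
~$ cabinet.mkfold p=/wuro
  ok
~$ cabinet.recite p=/cara/stihu
  ToolError: not found
~$ cabinet.recite p=/snocrapr
  drupim_amp
~$ dial.yhop n=-5
  1886-04-04
~$ dial.yhop n=2
  1888-04-04
~$ cabinet.recite p=/snocrapr
  drupim_amp
~$ cabinet.erase p=/snocrapr
  ok
~$ dial.monthend
  1888-04-30
~$ dial.anchor d=2009-10-01
  2009-10-01
~$ dial.anchor d=2281-04-28
  2281-04-28
~$ remeasure.re v=-127 u_from=C u_to=K
  2923/20
~$ dial.drift n=215
  2281-11-29
~$ cabinet.scribe p=/juwoha c=dogi_ap
  created
~$ dial.monthend
  2281-11-30
~$ cabinet.recite p=/juwoha
  dogi_ap
~$ cabinet.mkfold p=/wuro/brelisma
  ok
~$ dial.monthhop n=-27
  2279-08-30
~$ cabinet.erase p=/wuro/brelisma
  ok


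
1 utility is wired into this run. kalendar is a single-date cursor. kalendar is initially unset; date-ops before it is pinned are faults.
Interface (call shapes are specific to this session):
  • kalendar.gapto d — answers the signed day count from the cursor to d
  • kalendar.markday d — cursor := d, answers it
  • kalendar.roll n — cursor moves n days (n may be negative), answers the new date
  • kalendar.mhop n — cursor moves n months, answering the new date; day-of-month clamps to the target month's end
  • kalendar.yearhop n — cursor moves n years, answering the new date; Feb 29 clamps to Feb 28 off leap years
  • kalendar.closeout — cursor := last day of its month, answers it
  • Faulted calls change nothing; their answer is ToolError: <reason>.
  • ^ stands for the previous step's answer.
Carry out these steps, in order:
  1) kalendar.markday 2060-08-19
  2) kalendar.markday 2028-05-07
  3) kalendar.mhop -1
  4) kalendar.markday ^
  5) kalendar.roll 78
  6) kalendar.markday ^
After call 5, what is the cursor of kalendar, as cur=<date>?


Answer: cur=2028-06-24

Derivation:
Step: kalendar.markday[d=2060-08-19]
Result: 2060-08-19
Step: kalendar.markday[d=2028-05-07]
Result: 2028-05-07
Step: kalendar.mhop[n=-1]
Result: 2028-04-07
Step: kalendar.markday[d=^]
Result: 2028-04-07
Step: kalendar.roll[n=78]
Result: 2028-06-24
Step: kalendar.markday[d=^]
Result: 2028-06-24


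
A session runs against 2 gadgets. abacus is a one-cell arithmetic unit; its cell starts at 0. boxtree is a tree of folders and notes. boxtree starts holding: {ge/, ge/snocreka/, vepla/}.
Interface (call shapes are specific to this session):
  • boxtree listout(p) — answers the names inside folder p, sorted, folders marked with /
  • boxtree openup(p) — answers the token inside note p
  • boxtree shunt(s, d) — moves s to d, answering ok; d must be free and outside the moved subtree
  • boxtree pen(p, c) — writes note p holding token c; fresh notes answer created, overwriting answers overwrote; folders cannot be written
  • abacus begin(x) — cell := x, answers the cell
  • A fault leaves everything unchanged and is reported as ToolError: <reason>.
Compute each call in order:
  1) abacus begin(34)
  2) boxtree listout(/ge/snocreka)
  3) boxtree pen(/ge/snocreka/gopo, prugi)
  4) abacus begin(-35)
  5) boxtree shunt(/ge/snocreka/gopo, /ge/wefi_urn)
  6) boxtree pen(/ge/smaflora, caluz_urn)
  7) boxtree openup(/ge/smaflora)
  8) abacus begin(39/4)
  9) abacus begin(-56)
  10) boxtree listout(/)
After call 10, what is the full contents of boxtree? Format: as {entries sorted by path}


Answer: {ge/, ge/smaflora=caluz_urn, ge/snocreka/, ge/wefi_urn=prugi, vepla/}

Derivation:
CALL abacus begin[34]
RET  34
CALL boxtree listout[/ge/snocreka]
RET  []
CALL boxtree pen[/ge/snocreka/gopo; prugi]
RET  created
CALL abacus begin[-35]
RET  -35
CALL boxtree shunt[/ge/snocreka/gopo; /ge/wefi_urn]
RET  ok
CALL boxtree pen[/ge/smaflora; caluz_urn]
RET  created
CALL boxtree openup[/ge/smaflora]
RET  caluz_urn
CALL abacus begin[39/4]
RET  39/4
CALL abacus begin[-56]
RET  -56
CALL boxtree listout[/]
RET  [ge/, vepla/]


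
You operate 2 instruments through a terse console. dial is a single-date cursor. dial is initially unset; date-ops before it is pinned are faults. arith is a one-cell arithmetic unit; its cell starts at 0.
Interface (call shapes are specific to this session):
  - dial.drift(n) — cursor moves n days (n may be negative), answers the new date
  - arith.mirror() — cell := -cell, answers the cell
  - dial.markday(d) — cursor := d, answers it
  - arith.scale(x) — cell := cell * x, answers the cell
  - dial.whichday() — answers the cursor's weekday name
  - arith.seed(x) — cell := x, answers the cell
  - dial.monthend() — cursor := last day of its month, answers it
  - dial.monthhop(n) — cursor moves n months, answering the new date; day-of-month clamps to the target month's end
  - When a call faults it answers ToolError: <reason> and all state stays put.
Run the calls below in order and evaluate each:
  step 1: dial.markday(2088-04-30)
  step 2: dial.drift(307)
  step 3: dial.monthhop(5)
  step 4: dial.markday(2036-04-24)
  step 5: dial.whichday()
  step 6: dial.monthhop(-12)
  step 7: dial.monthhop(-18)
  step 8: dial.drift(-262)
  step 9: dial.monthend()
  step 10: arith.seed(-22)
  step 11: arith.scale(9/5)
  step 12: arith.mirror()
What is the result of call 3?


Act: dial.markday[d=2088-04-30]
Obs: 2088-04-30
Act: dial.drift[n=307]
Obs: 2089-03-03
Act: dial.monthhop[n=5]
Obs: 2089-08-03
Act: dial.markday[d=2036-04-24]
Obs: 2036-04-24
Act: dial.whichday[]
Obs: Thursday
Act: dial.monthhop[n=-12]
Obs: 2035-04-24
Act: dial.monthhop[n=-18]
Obs: 2033-10-24
Act: dial.drift[n=-262]
Obs: 2033-02-04
Act: dial.monthend[]
Obs: 2033-02-28
Act: arith.seed[x=-22]
Obs: -22
Act: arith.scale[x=9/5]
Obs: -198/5
Act: arith.mirror[]
Obs: 198/5

Answer: 2089-08-03


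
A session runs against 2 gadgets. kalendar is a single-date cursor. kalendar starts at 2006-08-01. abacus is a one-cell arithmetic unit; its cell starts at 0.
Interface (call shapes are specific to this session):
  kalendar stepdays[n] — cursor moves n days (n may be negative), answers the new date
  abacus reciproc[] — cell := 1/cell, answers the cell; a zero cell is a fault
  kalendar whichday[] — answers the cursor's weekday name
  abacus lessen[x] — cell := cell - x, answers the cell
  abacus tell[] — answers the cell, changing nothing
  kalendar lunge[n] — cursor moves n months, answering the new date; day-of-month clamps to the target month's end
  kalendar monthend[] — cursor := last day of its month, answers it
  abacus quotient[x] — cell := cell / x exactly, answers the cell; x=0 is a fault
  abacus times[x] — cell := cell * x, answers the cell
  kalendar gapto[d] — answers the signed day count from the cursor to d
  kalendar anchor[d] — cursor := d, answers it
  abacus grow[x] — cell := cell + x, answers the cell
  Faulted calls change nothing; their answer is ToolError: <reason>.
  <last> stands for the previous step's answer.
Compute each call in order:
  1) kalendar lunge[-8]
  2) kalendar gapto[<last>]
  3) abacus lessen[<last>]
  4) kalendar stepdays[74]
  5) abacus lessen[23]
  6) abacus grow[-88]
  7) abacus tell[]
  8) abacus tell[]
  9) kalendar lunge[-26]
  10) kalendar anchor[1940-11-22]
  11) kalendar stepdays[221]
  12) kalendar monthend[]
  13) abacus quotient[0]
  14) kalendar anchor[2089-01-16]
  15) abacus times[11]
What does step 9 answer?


[in] kalendar lunge n='-8'
  2005-12-01
[in] kalendar gapto d='<last>'
  0
[in] abacus lessen x='<last>'
  0
[in] kalendar stepdays n='74'
  2006-02-13
[in] abacus lessen x='23'
  -23
[in] abacus grow x='-88'
  -111
[in] abacus tell
  -111
[in] abacus tell
  -111
[in] kalendar lunge n='-26'
  2003-12-13
[in] kalendar anchor d='1940-11-22'
  1940-11-22
[in] kalendar stepdays n='221'
  1941-07-01
[in] kalendar monthend
  1941-07-31
[in] abacus quotient x='0'
  ToolError: division by zero
[in] kalendar anchor d='2089-01-16'
  2089-01-16
[in] abacus times x='11'
  -1221

Answer: 2003-12-13


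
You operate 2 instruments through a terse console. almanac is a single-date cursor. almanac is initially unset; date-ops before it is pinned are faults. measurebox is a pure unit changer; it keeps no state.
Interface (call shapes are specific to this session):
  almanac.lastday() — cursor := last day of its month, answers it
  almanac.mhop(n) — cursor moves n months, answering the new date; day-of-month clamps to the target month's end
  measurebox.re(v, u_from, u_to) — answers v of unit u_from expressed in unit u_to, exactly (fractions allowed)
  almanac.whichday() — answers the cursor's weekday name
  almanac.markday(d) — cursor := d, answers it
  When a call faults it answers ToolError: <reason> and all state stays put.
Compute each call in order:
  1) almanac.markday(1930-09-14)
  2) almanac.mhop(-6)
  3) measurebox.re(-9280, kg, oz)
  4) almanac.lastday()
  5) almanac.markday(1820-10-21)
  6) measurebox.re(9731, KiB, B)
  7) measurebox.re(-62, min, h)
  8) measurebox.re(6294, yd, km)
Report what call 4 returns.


$ almanac.markday 1930-09-14
= 1930-09-14
$ almanac.mhop -6
= 1930-03-14
$ measurebox.re -9280 kg oz
= -14848000000000/45359237
$ almanac.lastday
= 1930-03-31
$ almanac.markday 1820-10-21
= 1820-10-21
$ measurebox.re 9731 KiB B
= 9964544
$ measurebox.re -62 min h
= -31/30
$ measurebox.re 6294 yd km
= 3597021/625000

Answer: 1930-03-31


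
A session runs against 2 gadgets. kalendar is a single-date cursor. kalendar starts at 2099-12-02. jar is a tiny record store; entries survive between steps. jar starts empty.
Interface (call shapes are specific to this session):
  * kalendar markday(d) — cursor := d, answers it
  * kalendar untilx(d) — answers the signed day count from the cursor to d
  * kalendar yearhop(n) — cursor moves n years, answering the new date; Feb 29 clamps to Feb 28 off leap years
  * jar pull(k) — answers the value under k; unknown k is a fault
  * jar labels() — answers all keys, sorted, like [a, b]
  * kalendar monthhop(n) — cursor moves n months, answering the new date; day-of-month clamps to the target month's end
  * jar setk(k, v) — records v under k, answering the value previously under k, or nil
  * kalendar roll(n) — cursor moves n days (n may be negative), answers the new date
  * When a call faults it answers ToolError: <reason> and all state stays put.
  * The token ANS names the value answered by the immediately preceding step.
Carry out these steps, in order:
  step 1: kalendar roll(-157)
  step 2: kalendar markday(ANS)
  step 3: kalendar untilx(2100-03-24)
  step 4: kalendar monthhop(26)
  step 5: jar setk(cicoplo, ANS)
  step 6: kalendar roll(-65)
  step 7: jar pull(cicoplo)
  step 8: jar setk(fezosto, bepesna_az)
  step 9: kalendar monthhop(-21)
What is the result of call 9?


% kalendar roll(n→-157) ~> 2099-06-28
% kalendar markday(d→ANS) ~> 2099-06-28
% kalendar untilx(d→2100-03-24) ~> 269
% kalendar monthhop(n→26) ~> 2101-08-28
% jar setk(k→cicoplo, v→ANS) ~> nil
% kalendar roll(n→-65) ~> 2101-06-24
% jar pull(k→cicoplo) ~> 2101-08-28
% jar setk(k→fezosto, v→bepesna_az) ~> nil
% kalendar monthhop(n→-21) ~> 2099-09-24

Answer: 2099-09-24


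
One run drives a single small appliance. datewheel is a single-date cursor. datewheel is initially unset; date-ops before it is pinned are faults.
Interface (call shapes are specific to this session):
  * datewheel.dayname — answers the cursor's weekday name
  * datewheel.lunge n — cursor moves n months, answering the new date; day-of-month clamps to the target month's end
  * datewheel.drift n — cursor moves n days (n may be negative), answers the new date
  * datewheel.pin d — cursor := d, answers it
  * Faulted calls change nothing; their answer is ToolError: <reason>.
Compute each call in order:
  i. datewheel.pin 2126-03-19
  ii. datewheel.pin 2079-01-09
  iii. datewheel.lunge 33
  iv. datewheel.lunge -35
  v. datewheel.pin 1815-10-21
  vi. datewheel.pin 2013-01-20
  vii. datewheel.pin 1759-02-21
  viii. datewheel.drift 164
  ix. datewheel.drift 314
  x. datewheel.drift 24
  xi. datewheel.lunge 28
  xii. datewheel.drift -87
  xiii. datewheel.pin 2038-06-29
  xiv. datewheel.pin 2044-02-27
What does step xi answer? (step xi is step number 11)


Invoking datewheel.pin using d: 2126-03-19, yielding 2126-03-19.
Invoking datewheel.pin using d: 2079-01-09, yielding 2079-01-09.
I call datewheel.lunge using n: 33, and see 2081-10-09.
I use datewheel.lunge using n: -35, and see 2078-11-09.
Now I run datewheel.pin using d: 1815-10-21, and get 1815-10-21.
Next I call datewheel.pin using d: 2013-01-20, and see 2013-01-20.
Using datewheel.pin using d: 1759-02-21, and observe 1759-02-21.
I run datewheel.drift using n: 164, and get 1759-08-04.
I use datewheel.drift using n: 314, which returns 1760-06-13.
I run datewheel.drift using n: 24, and see 1760-07-07.
I try datewheel.lunge using n: 28, which returns 1762-11-07.
I use datewheel.drift using n: -87, and get 1762-08-12.
Then datewheel.pin using d: 2038-06-29, — result: 2038-06-29.
I use datewheel.pin using d: 2044-02-27, and see 2044-02-27.

Answer: 1762-11-07


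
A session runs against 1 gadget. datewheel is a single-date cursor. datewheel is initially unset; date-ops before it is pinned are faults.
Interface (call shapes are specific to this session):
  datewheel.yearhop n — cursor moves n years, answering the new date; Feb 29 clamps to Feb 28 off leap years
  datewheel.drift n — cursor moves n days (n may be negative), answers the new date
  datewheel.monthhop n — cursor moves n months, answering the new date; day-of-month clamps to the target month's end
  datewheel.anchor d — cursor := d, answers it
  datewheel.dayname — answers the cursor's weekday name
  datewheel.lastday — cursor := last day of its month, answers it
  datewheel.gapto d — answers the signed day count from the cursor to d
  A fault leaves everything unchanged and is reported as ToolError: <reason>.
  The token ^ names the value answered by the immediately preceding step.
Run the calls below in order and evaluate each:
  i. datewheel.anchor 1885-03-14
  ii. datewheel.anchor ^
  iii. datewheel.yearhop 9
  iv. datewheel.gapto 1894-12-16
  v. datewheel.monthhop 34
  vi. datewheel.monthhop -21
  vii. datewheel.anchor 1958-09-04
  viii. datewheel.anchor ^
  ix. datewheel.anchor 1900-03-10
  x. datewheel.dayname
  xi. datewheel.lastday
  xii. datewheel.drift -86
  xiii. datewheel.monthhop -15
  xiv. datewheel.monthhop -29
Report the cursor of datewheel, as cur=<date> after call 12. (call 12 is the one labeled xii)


Answer: cur=1900-01-04

Derivation:
~$ datewheel.anchor d=1885-03-14
  1885-03-14
~$ datewheel.anchor d=^
  1885-03-14
~$ datewheel.yearhop n=9
  1894-03-14
~$ datewheel.gapto d=1894-12-16
  277
~$ datewheel.monthhop n=34
  1897-01-14
~$ datewheel.monthhop n=-21
  1895-04-14
~$ datewheel.anchor d=1958-09-04
  1958-09-04
~$ datewheel.anchor d=^
  1958-09-04
~$ datewheel.anchor d=1900-03-10
  1900-03-10
~$ datewheel.dayname
  Saturday
~$ datewheel.lastday
  1900-03-31
~$ datewheel.drift n=-86
  1900-01-04
~$ datewheel.monthhop n=-15
  1898-10-04
~$ datewheel.monthhop n=-29
  1896-05-04


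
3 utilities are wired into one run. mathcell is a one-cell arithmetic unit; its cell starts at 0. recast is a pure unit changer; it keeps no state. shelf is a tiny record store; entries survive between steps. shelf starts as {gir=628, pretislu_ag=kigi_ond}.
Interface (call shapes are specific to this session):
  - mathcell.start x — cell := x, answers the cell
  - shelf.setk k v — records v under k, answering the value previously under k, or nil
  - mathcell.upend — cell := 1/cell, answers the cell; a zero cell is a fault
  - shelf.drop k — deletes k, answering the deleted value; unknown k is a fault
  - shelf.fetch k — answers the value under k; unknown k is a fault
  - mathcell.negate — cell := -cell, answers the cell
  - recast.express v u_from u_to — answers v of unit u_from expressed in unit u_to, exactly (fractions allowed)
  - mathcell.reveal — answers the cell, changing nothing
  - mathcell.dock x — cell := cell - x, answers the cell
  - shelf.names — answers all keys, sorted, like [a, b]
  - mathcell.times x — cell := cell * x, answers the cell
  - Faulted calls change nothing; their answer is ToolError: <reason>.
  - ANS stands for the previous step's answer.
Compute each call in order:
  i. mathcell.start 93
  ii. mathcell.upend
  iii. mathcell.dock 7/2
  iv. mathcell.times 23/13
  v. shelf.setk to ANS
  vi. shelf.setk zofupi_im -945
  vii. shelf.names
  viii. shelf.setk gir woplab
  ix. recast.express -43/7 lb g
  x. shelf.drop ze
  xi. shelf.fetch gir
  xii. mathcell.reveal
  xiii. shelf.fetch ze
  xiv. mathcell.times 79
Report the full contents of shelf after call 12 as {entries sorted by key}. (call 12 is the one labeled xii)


Answer: {gir=woplab, pretislu_ag=kigi_ond, to=-14927/2418, zofupi_im=-945}

Derivation:
! 1. mathcell.start(x='93') : 93
! 2. mathcell.upend() : 1/93
! 3. mathcell.dock(x='7/2') : -649/186
! 4. mathcell.times(x='23/13') : -14927/2418
! 5. shelf.setk(k='to', v='ANS') : nil
! 6. shelf.setk(k='zofupi_im', v='-945') : nil
! 7. shelf.names() : [gir, pretislu_ag, to, zofupi_im]
! 8. shelf.setk(k='gir', v='woplab') : 628
! 9. recast.express(v='-43/7', u_from='lb', u_to='g') : -278635313/100000
! 10. shelf.drop(k='ze') : ToolError: no such key ze
! 11. shelf.fetch(k='gir') : woplab
! 12. mathcell.reveal() : -14927/2418
! 13. shelf.fetch(k='ze') : ToolError: no such key ze
! 14. mathcell.times(x='79') : -1179233/2418
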